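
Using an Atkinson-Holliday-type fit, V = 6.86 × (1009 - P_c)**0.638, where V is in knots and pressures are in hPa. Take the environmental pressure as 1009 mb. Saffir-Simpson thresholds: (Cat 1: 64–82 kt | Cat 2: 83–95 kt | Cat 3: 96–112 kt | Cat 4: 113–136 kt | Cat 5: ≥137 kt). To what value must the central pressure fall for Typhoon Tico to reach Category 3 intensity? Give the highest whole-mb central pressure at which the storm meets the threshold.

Category 3 begins at V = 96 kt.
Required ΔP = (96/6.86)^(1/0.638) = 13.994^1.567 ≈ 62.54 mb.
P_c ≤ 1009 − 62.54 = 946.46, so the highest integer P_c is 946 mb.

946 mb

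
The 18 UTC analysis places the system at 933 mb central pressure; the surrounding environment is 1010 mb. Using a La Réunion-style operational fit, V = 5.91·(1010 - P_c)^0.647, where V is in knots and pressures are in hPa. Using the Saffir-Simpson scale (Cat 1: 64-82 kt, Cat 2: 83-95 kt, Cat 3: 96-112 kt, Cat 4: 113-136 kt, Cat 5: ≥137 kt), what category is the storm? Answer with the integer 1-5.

3

ΔP = 1010 − 933 = 77 mb.
V ≈ 5.91 × 77^0.647 = 5.91 × 16.62 ≈ 98 kt.
98 kt falls in the Category 3 band.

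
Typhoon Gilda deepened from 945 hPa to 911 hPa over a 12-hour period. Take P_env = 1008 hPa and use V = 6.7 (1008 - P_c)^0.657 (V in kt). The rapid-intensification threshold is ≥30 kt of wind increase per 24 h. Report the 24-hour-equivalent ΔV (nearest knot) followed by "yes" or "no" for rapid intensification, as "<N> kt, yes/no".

67 kt, yes

V₁: ΔP = 63, V ≈ 6.7 × 63^0.657 ≈ 101.92 kt.
V₂: ΔP = 97, V ≈ 6.7 × 97^0.657 ≈ 135.33 kt.
ΔV over 12 h = 33.41 kt → 24 h equivalent = 33.41 × 24/12 ≈ 66.82 kt.
67 kt ≥ 30 kt ⇒ rapid intensification.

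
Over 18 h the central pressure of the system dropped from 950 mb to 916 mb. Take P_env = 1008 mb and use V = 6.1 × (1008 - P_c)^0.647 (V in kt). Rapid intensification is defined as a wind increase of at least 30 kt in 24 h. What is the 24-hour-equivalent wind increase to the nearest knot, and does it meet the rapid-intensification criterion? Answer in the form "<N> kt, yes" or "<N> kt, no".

39 kt, yes

V₁: ΔP = 58, V ≈ 6.1 × 58^0.647 ≈ 84.39 kt.
V₂: ΔP = 92, V ≈ 6.1 × 92^0.647 ≈ 113.74 kt.
ΔV over 18 h = 29.35 kt → 24 h equivalent = 29.35 × 24/18 ≈ 39.13 kt.
39 kt ≥ 30 kt ⇒ rapid intensification.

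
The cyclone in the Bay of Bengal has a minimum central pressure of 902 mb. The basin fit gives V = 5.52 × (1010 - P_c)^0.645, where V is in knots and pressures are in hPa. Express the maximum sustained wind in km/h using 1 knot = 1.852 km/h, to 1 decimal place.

ΔP = 1010 − 902 = 108 mb.
V ≈ 5.52 × 108^0.645 = 5.52 × 20.491 ≈ 113.109 kt.
113.109 × 1.852 ≈ 209.48 km/h → 209.5 km/h.

209.5 km/h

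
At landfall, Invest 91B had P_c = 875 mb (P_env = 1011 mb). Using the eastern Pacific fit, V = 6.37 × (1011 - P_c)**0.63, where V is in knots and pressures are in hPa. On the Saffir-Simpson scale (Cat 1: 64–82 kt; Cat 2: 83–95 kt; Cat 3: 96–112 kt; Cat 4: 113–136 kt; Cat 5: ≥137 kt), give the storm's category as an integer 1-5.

5

ΔP = 1011 − 875 = 136 mb.
V ≈ 6.37 × 136^0.63 = 6.37 × 22.09 ≈ 141 kt.
141 kt falls in the Category 5 band.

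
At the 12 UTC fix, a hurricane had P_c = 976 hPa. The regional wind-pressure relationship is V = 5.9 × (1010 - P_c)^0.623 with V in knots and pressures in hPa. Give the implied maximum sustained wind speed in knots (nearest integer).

ΔP = 1010 − 976 = 34 hPa.
34^0.623 ≈ 8.997.
V ≈ 5.9 × 8.997 ≈ 53.1 kt.

53 kt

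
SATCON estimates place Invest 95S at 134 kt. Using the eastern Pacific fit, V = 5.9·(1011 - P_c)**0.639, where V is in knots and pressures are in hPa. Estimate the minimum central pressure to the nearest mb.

ΔP = (V / 5.9)^(1/0.639) = (134/5.9)^1.565.
134/5.9 = 22.712; 22.712^1.565 ≈ 132.57 mb.
P_c = 1011 − 132.57 = 878.43 ≈ 878 mb.

878 mb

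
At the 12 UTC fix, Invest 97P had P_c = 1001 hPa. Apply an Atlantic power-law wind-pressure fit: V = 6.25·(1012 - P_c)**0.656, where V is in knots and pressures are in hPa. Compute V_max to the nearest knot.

30 kt

ΔP = 1012 − 1001 = 11 hPa.
11^0.656 ≈ 4.821.
V ≈ 6.25 × 4.821 ≈ 30.1 kt.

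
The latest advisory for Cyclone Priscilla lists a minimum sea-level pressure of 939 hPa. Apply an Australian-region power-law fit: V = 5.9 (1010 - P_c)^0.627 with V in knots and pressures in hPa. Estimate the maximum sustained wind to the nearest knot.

85 kt

ΔP = 1010 − 939 = 71 hPa.
71^0.627 ≈ 14.479.
V ≈ 5.9 × 14.479 ≈ 85.4 kt.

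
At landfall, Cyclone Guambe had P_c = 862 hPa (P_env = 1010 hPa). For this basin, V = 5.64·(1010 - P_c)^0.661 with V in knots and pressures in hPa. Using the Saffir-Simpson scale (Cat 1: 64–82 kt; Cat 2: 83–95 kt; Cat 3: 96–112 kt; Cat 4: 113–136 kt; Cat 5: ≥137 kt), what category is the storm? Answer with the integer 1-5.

ΔP = 1010 − 862 = 148 hPa.
V ≈ 5.64 × 148^0.661 = 5.64 × 27.20 ≈ 153 kt.
153 kt falls in the Category 5 band.

5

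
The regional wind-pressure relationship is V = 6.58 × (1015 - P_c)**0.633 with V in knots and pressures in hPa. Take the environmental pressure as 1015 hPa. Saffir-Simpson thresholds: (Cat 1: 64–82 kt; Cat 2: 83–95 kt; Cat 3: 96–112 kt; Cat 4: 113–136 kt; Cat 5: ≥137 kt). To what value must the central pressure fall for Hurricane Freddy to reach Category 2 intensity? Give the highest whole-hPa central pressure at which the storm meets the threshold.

960 hPa

Category 2 begins at V = 83 kt.
Required ΔP = (83/6.58)^(1/0.633) = 12.614^1.580 ≈ 54.84 hPa.
P_c ≤ 1015 − 54.84 = 960.16, so the highest integer P_c is 960 hPa.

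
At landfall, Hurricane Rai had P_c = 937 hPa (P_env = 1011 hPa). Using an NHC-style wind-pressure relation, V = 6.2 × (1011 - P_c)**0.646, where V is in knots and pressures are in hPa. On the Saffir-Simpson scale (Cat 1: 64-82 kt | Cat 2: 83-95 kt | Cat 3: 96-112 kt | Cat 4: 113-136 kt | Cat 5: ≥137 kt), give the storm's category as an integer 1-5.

3

ΔP = 1011 − 937 = 74 hPa.
V ≈ 6.2 × 74^0.646 = 6.2 × 16.13 ≈ 100 kt.
100 kt falls in the Category 3 band.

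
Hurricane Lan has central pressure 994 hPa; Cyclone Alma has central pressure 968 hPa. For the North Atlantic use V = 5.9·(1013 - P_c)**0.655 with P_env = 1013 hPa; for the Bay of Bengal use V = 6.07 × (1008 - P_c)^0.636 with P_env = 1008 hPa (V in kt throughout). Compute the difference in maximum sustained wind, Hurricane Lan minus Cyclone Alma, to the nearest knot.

-23 kt

Hurricane Lan: ΔP = 19; V ≈ 5.9 × 19^0.655 ≈ 40.59 kt.
Cyclone Alma: ΔP = 40; V ≈ 6.07 × 40^0.636 ≈ 63.40 kt.
Difference ≈ 40.59 − 63.40 = -22.81 → -23 kt.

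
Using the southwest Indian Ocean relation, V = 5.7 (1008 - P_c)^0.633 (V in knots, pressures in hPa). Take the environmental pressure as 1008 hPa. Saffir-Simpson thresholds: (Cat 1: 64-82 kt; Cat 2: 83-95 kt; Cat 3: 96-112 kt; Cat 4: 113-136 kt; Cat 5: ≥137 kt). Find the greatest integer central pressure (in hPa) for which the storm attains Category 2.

Category 2 begins at V = 83 kt.
Required ΔP = (83/5.7)^(1/0.633) = 14.561^1.580 ≈ 68.80 hPa.
P_c ≤ 1008 − 68.80 = 939.20, so the highest integer P_c is 939 hPa.

939 hPa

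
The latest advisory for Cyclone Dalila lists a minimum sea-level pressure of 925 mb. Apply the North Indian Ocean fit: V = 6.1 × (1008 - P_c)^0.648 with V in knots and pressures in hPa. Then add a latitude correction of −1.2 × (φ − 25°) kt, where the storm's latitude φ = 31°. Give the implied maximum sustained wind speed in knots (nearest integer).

ΔP = 1008 − 925 = 83 mb.
83^0.648 ≈ 17.521.
V ≈ 6.1 × 17.521 ≈ 106.9 kt.
Latitude correction: −1.2 × (31 − 25) = -7.2 kt.
Corrected V ≈ 99.7 kt → 100 kt.

100 kt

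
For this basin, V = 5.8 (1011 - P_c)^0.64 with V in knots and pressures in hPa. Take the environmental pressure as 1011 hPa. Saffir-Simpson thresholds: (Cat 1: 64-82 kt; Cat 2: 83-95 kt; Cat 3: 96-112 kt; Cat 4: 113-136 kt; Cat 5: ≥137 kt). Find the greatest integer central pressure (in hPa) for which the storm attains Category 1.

Category 1 begins at V = 64 kt.
Required ΔP = (64/5.8)^(1/0.64) = 11.034^1.562 ≈ 42.59 hPa.
P_c ≤ 1011 − 42.59 = 968.41, so the highest integer P_c is 968 hPa.

968 hPa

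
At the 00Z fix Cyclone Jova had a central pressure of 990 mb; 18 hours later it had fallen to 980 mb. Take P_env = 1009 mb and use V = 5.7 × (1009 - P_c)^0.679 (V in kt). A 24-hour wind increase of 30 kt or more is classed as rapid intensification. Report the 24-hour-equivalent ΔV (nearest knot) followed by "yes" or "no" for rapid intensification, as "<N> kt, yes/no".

19 kt, no

V₁: ΔP = 19, V ≈ 5.7 × 19^0.679 ≈ 42.09 kt.
V₂: ΔP = 29, V ≈ 5.7 × 29^0.679 ≈ 56.08 kt.
ΔV over 18 h = 13.99 kt → 24 h equivalent = 13.99 × 24/18 ≈ 18.65 kt.
19 kt < 30 kt ⇒ not rapid intensification.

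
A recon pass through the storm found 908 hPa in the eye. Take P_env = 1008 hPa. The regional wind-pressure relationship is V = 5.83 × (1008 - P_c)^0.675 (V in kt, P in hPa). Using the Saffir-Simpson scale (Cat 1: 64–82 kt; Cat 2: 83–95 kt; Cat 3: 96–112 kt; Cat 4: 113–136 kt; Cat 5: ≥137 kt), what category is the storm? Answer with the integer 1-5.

4

ΔP = 1008 − 908 = 100 hPa.
V ≈ 5.83 × 100^0.675 = 5.83 × 22.39 ≈ 131 kt.
131 kt falls in the Category 4 band.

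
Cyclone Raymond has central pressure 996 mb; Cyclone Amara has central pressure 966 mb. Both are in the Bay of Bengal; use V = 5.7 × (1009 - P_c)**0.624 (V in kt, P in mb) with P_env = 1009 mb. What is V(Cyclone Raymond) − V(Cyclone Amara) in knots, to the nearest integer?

Cyclone Raymond: ΔP = 13; V ≈ 5.7 × 13^0.624 ≈ 28.25 kt.
Cyclone Amara: ΔP = 43; V ≈ 5.7 × 43^0.624 ≈ 59.59 kt.
Difference ≈ 28.25 − 59.59 = -31.34 → -31 kt.

-31 kt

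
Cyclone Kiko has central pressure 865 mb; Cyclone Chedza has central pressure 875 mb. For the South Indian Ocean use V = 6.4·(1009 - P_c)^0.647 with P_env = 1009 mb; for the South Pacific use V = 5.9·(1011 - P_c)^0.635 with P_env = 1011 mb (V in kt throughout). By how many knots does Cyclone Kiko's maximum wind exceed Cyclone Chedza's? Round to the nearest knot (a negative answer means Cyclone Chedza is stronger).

26 kt

Cyclone Kiko: ΔP = 144; V ≈ 6.4 × 144^0.647 ≈ 159.46 kt.
Cyclone Chedza: ΔP = 136; V ≈ 5.9 × 136^0.635 ≈ 133.55 kt.
Difference ≈ 159.46 − 133.55 = 25.91 → 26 kt.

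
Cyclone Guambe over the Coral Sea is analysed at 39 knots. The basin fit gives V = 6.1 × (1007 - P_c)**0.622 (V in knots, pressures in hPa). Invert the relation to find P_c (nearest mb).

ΔP = (V / 6.1)^(1/0.622) = (39/6.1)^1.608.
39/6.1 = 6.393; 6.393^1.608 ≈ 19.74 mb.
P_c = 1007 − 19.74 = 987.26 ≈ 987 mb.

987 mb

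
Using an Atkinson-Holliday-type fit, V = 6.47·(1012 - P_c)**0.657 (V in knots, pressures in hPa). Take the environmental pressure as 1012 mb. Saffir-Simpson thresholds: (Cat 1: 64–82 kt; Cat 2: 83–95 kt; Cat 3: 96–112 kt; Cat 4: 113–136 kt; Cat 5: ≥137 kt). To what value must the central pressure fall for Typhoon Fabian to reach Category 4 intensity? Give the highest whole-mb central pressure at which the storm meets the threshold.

Category 4 begins at V = 113 kt.
Required ΔP = (113/6.47)^(1/0.657) = 17.465^1.522 ≈ 77.75 mb.
P_c ≤ 1012 − 77.75 = 934.25, so the highest integer P_c is 934 mb.

934 mb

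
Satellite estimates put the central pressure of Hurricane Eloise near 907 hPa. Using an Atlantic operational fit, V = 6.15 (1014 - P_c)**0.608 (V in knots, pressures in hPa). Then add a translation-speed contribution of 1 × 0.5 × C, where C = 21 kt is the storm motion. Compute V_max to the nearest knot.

116 kt

ΔP = 1014 − 907 = 107 hPa.
107^0.608 ≈ 17.134.
V ≈ 6.15 × 17.134 ≈ 105.4 kt.
Translation term: 1 × 0.5 × 21 = 10.5 kt.
Corrected V ≈ 115.9 kt → 116 kt.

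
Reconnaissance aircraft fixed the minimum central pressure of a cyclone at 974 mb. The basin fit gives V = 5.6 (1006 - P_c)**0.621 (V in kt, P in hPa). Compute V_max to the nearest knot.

ΔP = 1006 − 974 = 32 mb.
32^0.621 ≈ 8.604.
V ≈ 5.6 × 8.604 ≈ 48.2 kt.

48 kt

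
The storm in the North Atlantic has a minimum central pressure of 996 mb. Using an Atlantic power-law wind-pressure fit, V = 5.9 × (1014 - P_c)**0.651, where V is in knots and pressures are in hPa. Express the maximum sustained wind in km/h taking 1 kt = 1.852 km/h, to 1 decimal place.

71.7 km/h

ΔP = 1014 − 996 = 18 mb.
V ≈ 5.9 × 18^0.651 = 5.9 × 6.564 ≈ 38.729 kt.
38.729 × 1.852 ≈ 71.73 km/h → 71.7 km/h.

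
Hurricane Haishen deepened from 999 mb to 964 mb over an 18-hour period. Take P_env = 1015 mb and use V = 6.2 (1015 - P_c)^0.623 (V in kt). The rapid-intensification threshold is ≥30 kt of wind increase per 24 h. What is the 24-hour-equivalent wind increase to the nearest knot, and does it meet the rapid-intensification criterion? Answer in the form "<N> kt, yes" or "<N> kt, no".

V₁: ΔP = 16, V ≈ 6.2 × 16^0.623 ≈ 34.88 kt.
V₂: ΔP = 51, V ≈ 6.2 × 51^0.623 ≈ 71.81 kt.
ΔV over 18 h = 36.93 kt → 24 h equivalent = 36.93 × 24/18 ≈ 49.24 kt.
49 kt ≥ 30 kt ⇒ rapid intensification.

49 kt, yes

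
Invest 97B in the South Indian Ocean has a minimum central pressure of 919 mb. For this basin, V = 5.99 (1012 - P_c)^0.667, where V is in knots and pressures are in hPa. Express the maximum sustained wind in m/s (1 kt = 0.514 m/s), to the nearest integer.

ΔP = 1012 − 919 = 93 mb.
V ≈ 5.99 × 93^0.667 = 5.99 × 20.558 ≈ 123.142 kt.
123.142 × 0.514 ≈ 63.29 m/s → 63 m/s.

63 m/s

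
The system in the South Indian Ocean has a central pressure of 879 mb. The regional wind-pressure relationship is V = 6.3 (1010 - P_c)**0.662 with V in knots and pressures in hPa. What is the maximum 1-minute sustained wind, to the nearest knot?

ΔP = 1010 − 879 = 131 mb.
131^0.662 ≈ 25.214.
V ≈ 6.3 × 25.214 ≈ 158.8 kt.

159 kt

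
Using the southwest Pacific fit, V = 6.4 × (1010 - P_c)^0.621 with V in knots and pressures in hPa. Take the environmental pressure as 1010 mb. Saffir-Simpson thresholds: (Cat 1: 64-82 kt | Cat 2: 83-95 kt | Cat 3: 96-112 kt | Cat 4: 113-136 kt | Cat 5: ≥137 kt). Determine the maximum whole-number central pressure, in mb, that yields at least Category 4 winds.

908 mb

Category 4 begins at V = 113 kt.
Required ΔP = (113/6.4)^(1/0.621) = 17.656^1.610 ≈ 101.83 mb.
P_c ≤ 1010 − 101.83 = 908.17, so the highest integer P_c is 908 mb.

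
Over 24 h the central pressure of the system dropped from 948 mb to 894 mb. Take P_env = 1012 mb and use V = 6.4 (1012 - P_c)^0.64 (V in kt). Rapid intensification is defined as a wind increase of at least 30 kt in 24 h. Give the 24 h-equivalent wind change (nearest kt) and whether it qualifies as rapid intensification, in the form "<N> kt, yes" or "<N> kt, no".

V₁: ΔP = 64, V ≈ 6.4 × 64^0.64 ≈ 91.65 kt.
V₂: ΔP = 118, V ≈ 6.4 × 118^0.64 ≈ 135.58 kt.
ΔV over 24 h = 43.93 kt → 24 h equivalent = 43.93 × 24/24 ≈ 43.93 kt.
44 kt ≥ 30 kt ⇒ rapid intensification.

44 kt, yes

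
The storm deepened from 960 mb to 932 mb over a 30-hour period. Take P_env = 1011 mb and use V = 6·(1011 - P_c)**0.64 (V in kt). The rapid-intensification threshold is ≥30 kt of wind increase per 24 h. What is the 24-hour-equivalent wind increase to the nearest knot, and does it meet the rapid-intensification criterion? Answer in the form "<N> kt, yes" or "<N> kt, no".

V₁: ΔP = 51, V ≈ 6 × 51^0.64 ≈ 74.30 kt.
V₂: ΔP = 79, V ≈ 6 × 79^0.64 ≈ 98.32 kt.
ΔV over 30 h = 24.02 kt → 24 h equivalent = 24.02 × 24/30 ≈ 19.22 kt.
19 kt < 30 kt ⇒ not rapid intensification.

19 kt, no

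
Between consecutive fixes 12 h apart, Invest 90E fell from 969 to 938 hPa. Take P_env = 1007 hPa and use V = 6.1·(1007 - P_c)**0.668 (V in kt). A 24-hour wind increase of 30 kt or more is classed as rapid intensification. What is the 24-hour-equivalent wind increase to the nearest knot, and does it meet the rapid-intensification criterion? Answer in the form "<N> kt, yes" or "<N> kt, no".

68 kt, yes

V₁: ΔP = 38, V ≈ 6.1 × 38^0.668 ≈ 69.28 kt.
V₂: ΔP = 69, V ≈ 6.1 × 69^0.668 ≈ 103.20 kt.
ΔV over 12 h = 33.92 kt → 24 h equivalent = 33.92 × 24/12 ≈ 67.84 kt.
68 kt ≥ 30 kt ⇒ rapid intensification.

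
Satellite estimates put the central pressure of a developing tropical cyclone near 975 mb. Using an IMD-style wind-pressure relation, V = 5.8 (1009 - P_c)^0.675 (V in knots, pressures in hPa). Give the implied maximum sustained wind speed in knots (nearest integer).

63 kt

ΔP = 1009 − 975 = 34 mb.
34^0.675 ≈ 10.808.
V ≈ 5.8 × 10.808 ≈ 62.7 kt.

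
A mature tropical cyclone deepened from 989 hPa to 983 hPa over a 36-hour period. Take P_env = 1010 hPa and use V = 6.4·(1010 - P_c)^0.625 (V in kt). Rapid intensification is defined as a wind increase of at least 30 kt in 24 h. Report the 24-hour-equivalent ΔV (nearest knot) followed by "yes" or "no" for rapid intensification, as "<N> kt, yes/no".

V₁: ΔP = 21, V ≈ 6.4 × 21^0.625 ≈ 42.91 kt.
V₂: ΔP = 27, V ≈ 6.4 × 27^0.625 ≈ 50.21 kt.
ΔV over 36 h = 7.30 kt → 24 h equivalent = 7.30 × 24/36 ≈ 4.87 kt.
5 kt < 30 kt ⇒ not rapid intensification.

5 kt, no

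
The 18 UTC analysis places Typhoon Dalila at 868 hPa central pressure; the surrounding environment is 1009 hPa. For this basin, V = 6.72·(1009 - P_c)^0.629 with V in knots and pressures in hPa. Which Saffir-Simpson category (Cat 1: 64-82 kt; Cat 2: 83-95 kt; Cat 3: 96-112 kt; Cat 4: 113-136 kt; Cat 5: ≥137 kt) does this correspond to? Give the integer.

5

ΔP = 1009 − 868 = 141 hPa.
V ≈ 6.72 × 141^0.629 = 6.72 × 22.48 ≈ 151 kt.
151 kt falls in the Category 5 band.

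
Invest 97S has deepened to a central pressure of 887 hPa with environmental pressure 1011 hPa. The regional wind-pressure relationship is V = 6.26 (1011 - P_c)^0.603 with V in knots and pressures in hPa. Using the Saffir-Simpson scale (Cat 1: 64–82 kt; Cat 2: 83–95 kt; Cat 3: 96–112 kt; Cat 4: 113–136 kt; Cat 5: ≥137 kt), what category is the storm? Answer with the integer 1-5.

ΔP = 1011 − 887 = 124 hPa.
V ≈ 6.26 × 124^0.603 = 6.26 × 18.30 ≈ 115 kt.
115 kt falls in the Category 4 band.

4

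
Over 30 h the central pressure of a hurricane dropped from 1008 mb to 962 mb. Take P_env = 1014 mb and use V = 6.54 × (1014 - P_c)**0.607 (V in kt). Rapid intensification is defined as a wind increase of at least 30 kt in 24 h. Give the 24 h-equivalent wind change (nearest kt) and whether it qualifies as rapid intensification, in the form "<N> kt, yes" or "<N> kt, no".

42 kt, yes

V₁: ΔP = 6, V ≈ 6.54 × 6^0.607 ≈ 19.41 kt.
V₂: ΔP = 52, V ≈ 6.54 × 52^0.607 ≈ 71.98 kt.
ΔV over 30 h = 52.57 kt → 24 h equivalent = 52.57 × 24/30 ≈ 42.06 kt.
42 kt ≥ 30 kt ⇒ rapid intensification.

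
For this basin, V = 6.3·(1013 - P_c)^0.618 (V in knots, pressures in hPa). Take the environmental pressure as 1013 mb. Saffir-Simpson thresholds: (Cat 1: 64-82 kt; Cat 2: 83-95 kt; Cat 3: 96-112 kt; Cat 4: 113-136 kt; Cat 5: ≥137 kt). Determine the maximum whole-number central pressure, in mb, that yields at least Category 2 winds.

948 mb

Category 2 begins at V = 83 kt.
Required ΔP = (83/6.3)^(1/0.618) = 13.175^1.618 ≈ 64.84 mb.
P_c ≤ 1013 − 64.84 = 948.16, so the highest integer P_c is 948 mb.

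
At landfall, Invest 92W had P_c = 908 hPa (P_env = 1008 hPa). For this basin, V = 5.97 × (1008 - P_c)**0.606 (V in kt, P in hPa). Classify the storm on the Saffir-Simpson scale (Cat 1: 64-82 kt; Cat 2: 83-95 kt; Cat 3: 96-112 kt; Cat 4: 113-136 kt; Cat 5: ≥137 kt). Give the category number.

ΔP = 1008 − 908 = 100 hPa.
V ≈ 5.97 × 100^0.606 = 5.97 × 16.29 ≈ 97 kt.
97 kt falls in the Category 3 band.

3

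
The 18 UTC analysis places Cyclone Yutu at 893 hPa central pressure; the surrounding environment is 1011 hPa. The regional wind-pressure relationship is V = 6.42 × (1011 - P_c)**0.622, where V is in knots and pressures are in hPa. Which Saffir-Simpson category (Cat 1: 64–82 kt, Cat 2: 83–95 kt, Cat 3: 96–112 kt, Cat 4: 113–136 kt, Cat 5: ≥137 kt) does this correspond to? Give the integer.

4

ΔP = 1011 − 893 = 118 hPa.
V ≈ 6.42 × 118^0.622 = 6.42 × 19.44 ≈ 125 kt.
125 kt falls in the Category 4 band.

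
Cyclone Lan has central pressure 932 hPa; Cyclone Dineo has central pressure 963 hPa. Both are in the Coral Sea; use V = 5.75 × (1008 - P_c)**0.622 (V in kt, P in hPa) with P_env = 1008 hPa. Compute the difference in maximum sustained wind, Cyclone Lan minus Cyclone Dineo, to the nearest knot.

Cyclone Lan: ΔP = 76; V ≈ 5.75 × 76^0.622 ≈ 85.02 kt.
Cyclone Dineo: ΔP = 45; V ≈ 5.75 × 45^0.622 ≈ 61.37 kt.
Difference ≈ 85.02 − 61.37 = 23.65 → 24 kt.

24 kt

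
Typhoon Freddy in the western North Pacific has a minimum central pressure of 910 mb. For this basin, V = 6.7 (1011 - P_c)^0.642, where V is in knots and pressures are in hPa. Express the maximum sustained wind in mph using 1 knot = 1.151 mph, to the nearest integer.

149 mph

ΔP = 1011 − 910 = 101 mb.
V ≈ 6.7 × 101^0.642 = 6.7 × 19.354 ≈ 129.673 kt.
129.673 × 1.151 ≈ 149.25 mph → 149 mph.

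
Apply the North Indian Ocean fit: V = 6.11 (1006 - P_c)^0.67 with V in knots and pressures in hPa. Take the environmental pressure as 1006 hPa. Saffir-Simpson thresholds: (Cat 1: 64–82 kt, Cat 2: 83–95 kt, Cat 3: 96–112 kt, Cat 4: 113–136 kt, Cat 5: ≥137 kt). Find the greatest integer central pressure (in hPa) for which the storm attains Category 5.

Category 5 begins at V = 137 kt.
Required ΔP = (137/6.11)^(1/0.67) = 22.422^1.493 ≈ 103.74 hPa.
P_c ≤ 1006 − 103.74 = 902.26, so the highest integer P_c is 902 hPa.

902 hPa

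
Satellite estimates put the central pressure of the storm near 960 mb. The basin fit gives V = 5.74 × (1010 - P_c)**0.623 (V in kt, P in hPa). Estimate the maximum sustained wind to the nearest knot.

ΔP = 1010 − 960 = 50 mb.
50^0.623 ≈ 11.441.
V ≈ 5.74 × 11.441 ≈ 65.7 kt.

66 kt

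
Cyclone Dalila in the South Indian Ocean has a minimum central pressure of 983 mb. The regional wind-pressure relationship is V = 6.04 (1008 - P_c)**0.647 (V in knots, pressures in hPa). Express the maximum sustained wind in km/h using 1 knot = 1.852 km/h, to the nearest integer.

ΔP = 1008 − 983 = 25 mb.
V ≈ 6.04 × 25^0.647 = 6.04 × 8.025 ≈ 48.473 kt.
48.473 × 1.852 ≈ 89.77 km/h → 90 km/h.

90 km/h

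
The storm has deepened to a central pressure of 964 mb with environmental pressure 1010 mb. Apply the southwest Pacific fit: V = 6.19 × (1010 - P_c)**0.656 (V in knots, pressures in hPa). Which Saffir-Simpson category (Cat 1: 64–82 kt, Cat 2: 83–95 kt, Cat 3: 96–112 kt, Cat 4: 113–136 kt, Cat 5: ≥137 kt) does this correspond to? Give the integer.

ΔP = 1010 − 964 = 46 mb.
V ≈ 6.19 × 46^0.656 = 6.19 × 12.32 ≈ 76 kt.
76 kt falls in the Category 1 band.

1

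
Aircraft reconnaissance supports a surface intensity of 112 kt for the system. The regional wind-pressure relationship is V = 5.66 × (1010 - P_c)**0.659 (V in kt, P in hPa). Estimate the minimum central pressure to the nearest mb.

917 mb

ΔP = (V / 5.66)^(1/0.659) = (112/5.66)^1.517.
112/5.66 = 19.788; 19.788^1.517 ≈ 92.73 mb.
P_c = 1010 − 92.73 = 917.27 ≈ 917 mb.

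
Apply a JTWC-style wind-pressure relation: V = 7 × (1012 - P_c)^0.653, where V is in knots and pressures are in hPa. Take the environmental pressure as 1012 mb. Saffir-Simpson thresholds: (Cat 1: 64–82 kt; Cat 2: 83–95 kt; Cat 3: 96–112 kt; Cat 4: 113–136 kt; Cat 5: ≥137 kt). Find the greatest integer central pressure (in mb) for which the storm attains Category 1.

Category 1 begins at V = 64 kt.
Required ΔP = (64/7)^(1/0.653) = 9.143^1.531 ≈ 29.63 mb.
P_c ≤ 1012 − 29.63 = 982.37, so the highest integer P_c is 982 mb.

982 mb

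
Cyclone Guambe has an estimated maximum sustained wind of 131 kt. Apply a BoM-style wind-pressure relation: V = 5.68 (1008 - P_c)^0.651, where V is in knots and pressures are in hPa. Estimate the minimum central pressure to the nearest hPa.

884 hPa

ΔP = (V / 5.68)^(1/0.651) = (131/5.68)^1.536.
131/5.68 = 23.063; 23.063^1.536 ≈ 124.05 hPa.
P_c = 1008 − 124.05 = 883.95 ≈ 884 hPa.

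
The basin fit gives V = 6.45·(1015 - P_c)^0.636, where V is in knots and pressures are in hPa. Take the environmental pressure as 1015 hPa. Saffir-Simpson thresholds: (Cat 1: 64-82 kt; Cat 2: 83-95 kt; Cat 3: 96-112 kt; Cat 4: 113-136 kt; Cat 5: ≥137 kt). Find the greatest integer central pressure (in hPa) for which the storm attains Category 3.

945 hPa

Category 3 begins at V = 96 kt.
Required ΔP = (96/6.45)^(1/0.636) = 14.884^1.572 ≈ 69.80 hPa.
P_c ≤ 1015 − 69.80 = 945.20, so the highest integer P_c is 945 hPa.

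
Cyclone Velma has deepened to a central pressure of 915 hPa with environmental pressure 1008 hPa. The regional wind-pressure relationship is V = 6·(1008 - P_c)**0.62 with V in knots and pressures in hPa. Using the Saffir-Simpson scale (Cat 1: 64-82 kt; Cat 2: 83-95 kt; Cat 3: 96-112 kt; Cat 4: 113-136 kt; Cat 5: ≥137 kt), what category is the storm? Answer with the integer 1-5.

ΔP = 1008 − 915 = 93 hPa.
V ≈ 6 × 93^0.62 = 6 × 16.61 ≈ 100 kt.
100 kt falls in the Category 3 band.

3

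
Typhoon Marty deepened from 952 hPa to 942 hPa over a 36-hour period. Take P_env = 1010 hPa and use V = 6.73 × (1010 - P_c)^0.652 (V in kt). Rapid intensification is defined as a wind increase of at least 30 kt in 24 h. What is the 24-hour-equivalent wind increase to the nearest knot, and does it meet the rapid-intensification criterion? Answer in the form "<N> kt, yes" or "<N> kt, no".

V₁: ΔP = 58, V ≈ 6.73 × 58^0.652 ≈ 95.01 kt.
V₂: ΔP = 68, V ≈ 6.73 × 68^0.652 ≈ 105.39 kt.
ΔV over 36 h = 10.38 kt → 24 h equivalent = 10.38 × 24/36 ≈ 6.92 kt.
7 kt < 30 kt ⇒ not rapid intensification.

7 kt, no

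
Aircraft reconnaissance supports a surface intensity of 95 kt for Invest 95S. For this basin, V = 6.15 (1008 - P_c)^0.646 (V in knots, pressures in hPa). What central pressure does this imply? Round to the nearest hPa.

939 hPa

ΔP = (V / 6.15)^(1/0.646) = (95/6.15)^1.548.
95/6.15 = 15.447; 15.447^1.548 ≈ 69.23 hPa.
P_c = 1008 − 69.23 = 938.77 ≈ 939 hPa.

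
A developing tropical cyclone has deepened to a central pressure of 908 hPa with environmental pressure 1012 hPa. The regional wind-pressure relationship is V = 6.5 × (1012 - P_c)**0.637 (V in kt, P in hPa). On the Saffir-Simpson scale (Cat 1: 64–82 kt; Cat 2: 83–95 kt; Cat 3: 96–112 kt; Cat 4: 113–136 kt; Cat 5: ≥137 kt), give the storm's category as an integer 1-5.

4

ΔP = 1012 − 908 = 104 hPa.
V ≈ 6.5 × 104^0.637 = 6.5 × 19.27 ≈ 125 kt.
125 kt falls in the Category 4 band.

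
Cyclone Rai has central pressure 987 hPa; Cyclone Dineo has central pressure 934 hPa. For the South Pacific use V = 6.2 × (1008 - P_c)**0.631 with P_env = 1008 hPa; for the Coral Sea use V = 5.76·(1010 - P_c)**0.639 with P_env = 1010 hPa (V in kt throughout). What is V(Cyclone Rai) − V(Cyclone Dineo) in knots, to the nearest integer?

Cyclone Rai: ΔP = 21; V ≈ 6.2 × 21^0.631 ≈ 42.34 kt.
Cyclone Dineo: ΔP = 76; V ≈ 5.76 × 76^0.639 ≈ 91.68 kt.
Difference ≈ 42.34 − 91.68 = -49.34 → -49 kt.

-49 kt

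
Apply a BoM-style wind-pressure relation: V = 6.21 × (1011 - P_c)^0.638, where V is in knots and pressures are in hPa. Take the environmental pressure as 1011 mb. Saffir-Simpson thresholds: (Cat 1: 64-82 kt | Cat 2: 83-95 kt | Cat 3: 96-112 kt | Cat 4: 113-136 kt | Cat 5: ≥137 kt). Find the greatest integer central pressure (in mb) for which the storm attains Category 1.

Category 1 begins at V = 64 kt.
Required ΔP = (64/6.21)^(1/0.638) = 10.306^1.567 ≈ 38.72 mb.
P_c ≤ 1011 − 38.72 = 972.28, so the highest integer P_c is 972 mb.

972 mb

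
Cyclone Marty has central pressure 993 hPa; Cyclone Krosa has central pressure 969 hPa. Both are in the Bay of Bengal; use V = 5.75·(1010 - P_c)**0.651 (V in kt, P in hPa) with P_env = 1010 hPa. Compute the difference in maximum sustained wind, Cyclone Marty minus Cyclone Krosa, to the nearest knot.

Cyclone Marty: ΔP = 17; V ≈ 5.75 × 17^0.651 ≈ 36.37 kt.
Cyclone Krosa: ΔP = 41; V ≈ 5.75 × 41^0.651 ≈ 64.50 kt.
Difference ≈ 36.37 − 64.50 = -28.13 → -28 kt.

-28 kt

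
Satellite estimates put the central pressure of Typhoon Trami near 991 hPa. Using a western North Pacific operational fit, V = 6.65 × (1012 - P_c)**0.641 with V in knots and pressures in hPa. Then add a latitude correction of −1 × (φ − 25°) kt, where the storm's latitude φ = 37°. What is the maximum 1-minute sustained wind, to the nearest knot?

35 kt

ΔP = 1012 − 991 = 21 hPa.
21^0.641 ≈ 7.040.
V ≈ 6.65 × 7.040 ≈ 46.8 kt.
Latitude correction: −1 × (37 − 25) = -12 kt.
Corrected V ≈ 34.8 kt → 35 kt.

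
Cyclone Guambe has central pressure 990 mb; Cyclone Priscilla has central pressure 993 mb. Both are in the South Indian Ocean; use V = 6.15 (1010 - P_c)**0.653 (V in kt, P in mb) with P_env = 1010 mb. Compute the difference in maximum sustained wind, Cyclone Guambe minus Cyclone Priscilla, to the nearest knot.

Cyclone Guambe: ΔP = 20; V ≈ 6.15 × 20^0.653 ≈ 43.50 kt.
Cyclone Priscilla: ΔP = 17; V ≈ 6.15 × 17^0.653 ≈ 39.12 kt.
Difference ≈ 43.50 − 39.12 = 4.38 → 4 kt.

4 kt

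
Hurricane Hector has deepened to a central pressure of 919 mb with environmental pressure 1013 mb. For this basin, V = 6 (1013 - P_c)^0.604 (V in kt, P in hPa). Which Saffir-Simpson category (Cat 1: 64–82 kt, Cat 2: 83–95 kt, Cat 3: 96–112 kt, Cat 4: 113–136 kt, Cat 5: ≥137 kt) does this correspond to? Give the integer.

2

ΔP = 1013 − 919 = 94 mb.
V ≈ 6 × 94^0.604 = 6 × 15.55 ≈ 93 kt.
93 kt falls in the Category 2 band.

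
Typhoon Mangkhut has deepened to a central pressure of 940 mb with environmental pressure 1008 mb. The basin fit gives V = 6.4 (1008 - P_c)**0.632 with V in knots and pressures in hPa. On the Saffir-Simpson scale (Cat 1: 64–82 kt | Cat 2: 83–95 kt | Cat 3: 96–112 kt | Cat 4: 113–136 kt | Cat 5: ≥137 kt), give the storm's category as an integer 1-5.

2

ΔP = 1008 − 940 = 68 mb.
V ≈ 6.4 × 68^0.632 = 6.4 × 14.39 ≈ 92 kt.
92 kt falls in the Category 2 band.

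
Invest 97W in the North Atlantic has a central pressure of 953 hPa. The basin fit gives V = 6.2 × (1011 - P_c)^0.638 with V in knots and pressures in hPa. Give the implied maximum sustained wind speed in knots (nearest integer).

ΔP = 1011 − 953 = 58 hPa.
58^0.638 ≈ 13.337.
V ≈ 6.2 × 13.337 ≈ 82.7 kt.

83 kt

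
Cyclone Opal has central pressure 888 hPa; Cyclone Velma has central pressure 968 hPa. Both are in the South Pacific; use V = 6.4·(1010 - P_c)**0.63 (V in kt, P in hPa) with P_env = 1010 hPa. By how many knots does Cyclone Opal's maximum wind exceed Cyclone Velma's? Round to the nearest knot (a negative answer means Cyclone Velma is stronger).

Cyclone Opal: ΔP = 122; V ≈ 6.4 × 122^0.63 ≈ 132.00 kt.
Cyclone Velma: ΔP = 42; V ≈ 6.4 × 42^0.63 ≈ 67.43 kt.
Difference ≈ 132.00 − 67.43 = 64.57 → 65 kt.

65 kt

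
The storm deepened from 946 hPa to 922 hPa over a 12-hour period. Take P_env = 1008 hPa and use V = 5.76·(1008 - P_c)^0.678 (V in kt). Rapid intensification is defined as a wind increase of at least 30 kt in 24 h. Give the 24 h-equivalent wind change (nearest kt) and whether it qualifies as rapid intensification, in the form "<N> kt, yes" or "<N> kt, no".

47 kt, yes

V₁: ΔP = 62, V ≈ 5.76 × 62^0.678 ≈ 94.55 kt.
V₂: ΔP = 86, V ≈ 5.76 × 86^0.678 ≈ 118.04 kt.
ΔV over 12 h = 23.49 kt → 24 h equivalent = 23.49 × 24/12 ≈ 46.98 kt.
47 kt ≥ 30 kt ⇒ rapid intensification.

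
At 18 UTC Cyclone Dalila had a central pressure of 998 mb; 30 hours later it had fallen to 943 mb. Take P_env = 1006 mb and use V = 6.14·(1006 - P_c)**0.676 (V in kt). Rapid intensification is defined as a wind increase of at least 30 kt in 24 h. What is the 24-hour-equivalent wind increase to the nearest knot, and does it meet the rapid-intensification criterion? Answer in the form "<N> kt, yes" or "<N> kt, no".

V₁: ΔP = 8, V ≈ 6.14 × 8^0.676 ≈ 25.04 kt.
V₂: ΔP = 63, V ≈ 6.14 × 63^0.676 ≈ 101.05 kt.
ΔV over 30 h = 76.01 kt → 24 h equivalent = 76.01 × 24/30 ≈ 60.81 kt.
61 kt ≥ 30 kt ⇒ rapid intensification.

61 kt, yes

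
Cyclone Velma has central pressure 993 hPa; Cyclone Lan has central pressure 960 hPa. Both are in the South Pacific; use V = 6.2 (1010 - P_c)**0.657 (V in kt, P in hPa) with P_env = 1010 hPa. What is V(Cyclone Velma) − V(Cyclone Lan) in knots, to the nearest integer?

-41 kt

Cyclone Velma: ΔP = 17; V ≈ 6.2 × 17^0.657 ≈ 39.88 kt.
Cyclone Lan: ΔP = 50; V ≈ 6.2 × 50^0.657 ≈ 81.02 kt.
Difference ≈ 39.88 − 81.02 = -41.14 → -41 kt.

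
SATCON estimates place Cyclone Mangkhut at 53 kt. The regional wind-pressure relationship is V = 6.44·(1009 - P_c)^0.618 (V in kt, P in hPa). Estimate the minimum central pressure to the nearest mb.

979 mb

ΔP = (V / 6.44)^(1/0.618) = (53/6.44)^1.618.
53/6.44 = 8.230; 8.230^1.618 ≈ 30.28 mb.
P_c = 1009 − 30.28 = 978.72 ≈ 979 mb.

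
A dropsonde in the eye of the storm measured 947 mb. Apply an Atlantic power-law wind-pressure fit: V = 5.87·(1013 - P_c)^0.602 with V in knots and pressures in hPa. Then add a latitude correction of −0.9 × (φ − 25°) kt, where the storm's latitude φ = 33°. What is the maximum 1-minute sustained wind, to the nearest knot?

ΔP = 1013 − 947 = 66 mb.
66^0.602 ≈ 12.456.
V ≈ 5.87 × 12.456 ≈ 73.1 kt.
Latitude correction: −0.9 × (33 − 25) = -7.2 kt.
Corrected V ≈ 65.9 kt → 66 kt.

66 kt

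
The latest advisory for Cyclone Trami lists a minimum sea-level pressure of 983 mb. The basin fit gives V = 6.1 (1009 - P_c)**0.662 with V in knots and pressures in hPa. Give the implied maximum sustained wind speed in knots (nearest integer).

ΔP = 1009 − 983 = 26 mb.
26^0.662 ≈ 8.644.
V ≈ 6.1 × 8.644 ≈ 52.7 kt.

53 kt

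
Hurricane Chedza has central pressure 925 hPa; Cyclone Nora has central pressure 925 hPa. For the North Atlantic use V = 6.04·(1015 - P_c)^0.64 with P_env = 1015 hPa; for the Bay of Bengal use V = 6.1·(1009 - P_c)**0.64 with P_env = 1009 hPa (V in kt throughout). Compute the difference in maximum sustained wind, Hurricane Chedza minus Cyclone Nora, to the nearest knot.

Hurricane Chedza: ΔP = 90; V ≈ 6.04 × 90^0.64 ≈ 107.59 kt.
Cyclone Nora: ΔP = 84; V ≈ 6.1 × 84^0.64 ≈ 103.96 kt.
Difference ≈ 107.59 − 103.96 = 3.63 → 4 kt.

4 kt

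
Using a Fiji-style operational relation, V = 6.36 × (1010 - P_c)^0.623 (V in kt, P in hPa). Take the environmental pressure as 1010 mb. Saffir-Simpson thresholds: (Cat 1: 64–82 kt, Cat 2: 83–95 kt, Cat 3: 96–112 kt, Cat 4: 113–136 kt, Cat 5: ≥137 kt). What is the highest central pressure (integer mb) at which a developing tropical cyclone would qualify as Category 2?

948 mb

Category 2 begins at V = 83 kt.
Required ΔP = (83/6.36)^(1/0.623) = 13.050^1.605 ≈ 61.76 mb.
P_c ≤ 1010 − 61.76 = 948.24, so the highest integer P_c is 948 mb.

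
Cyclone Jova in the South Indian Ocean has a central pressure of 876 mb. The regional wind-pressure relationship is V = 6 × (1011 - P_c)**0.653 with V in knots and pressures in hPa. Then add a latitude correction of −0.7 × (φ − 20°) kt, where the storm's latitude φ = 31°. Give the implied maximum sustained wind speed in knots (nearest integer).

140 kt

ΔP = 1011 − 876 = 135 mb.
135^0.653 ≈ 24.610.
V ≈ 6 × 24.610 ≈ 147.7 kt.
Latitude correction: −0.7 × (31 − 20) = -7.7 kt.
Corrected V ≈ 140 kt → 140 kt.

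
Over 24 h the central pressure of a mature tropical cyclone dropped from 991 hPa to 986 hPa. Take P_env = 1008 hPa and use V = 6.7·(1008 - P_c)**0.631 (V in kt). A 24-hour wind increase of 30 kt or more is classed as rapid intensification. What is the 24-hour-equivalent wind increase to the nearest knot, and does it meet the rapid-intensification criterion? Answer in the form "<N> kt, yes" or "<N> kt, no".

V₁: ΔP = 17, V ≈ 6.7 × 17^0.631 ≈ 40.04 kt.
V₂: ΔP = 22, V ≈ 6.7 × 22^0.631 ≈ 47.11 kt.
ΔV over 24 h = 7.07 kt → 24 h equivalent = 7.07 × 24/24 ≈ 7.07 kt.
7 kt < 30 kt ⇒ not rapid intensification.

7 kt, no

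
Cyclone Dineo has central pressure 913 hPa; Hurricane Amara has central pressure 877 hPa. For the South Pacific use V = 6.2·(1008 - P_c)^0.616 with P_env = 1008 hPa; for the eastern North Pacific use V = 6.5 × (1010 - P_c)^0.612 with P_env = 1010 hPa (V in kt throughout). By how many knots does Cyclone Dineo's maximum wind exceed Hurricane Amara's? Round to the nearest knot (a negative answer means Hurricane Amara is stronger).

-27 kt

Cyclone Dineo: ΔP = 95; V ≈ 6.2 × 95^0.616 ≈ 102.49 kt.
Hurricane Amara: ΔP = 133; V ≈ 6.5 × 133^0.612 ≈ 129.63 kt.
Difference ≈ 102.49 − 129.63 = -27.14 → -27 kt.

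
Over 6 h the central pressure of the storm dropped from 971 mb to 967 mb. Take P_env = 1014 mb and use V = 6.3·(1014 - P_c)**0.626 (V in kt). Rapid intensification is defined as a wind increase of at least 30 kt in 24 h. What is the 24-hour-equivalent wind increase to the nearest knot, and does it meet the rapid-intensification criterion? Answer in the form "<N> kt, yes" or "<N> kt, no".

15 kt, no

V₁: ΔP = 43, V ≈ 6.3 × 43^0.626 ≈ 66.36 kt.
V₂: ΔP = 47, V ≈ 6.3 × 47^0.626 ≈ 70.16 kt.
ΔV over 6 h = 3.80 kt → 24 h equivalent = 3.80 × 24/6 ≈ 15.20 kt.
15 kt < 30 kt ⇒ not rapid intensification.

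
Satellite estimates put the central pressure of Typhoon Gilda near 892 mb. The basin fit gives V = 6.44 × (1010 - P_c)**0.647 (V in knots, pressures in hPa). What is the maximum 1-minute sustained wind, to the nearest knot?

ΔP = 1010 − 892 = 118 mb.
118^0.647 ≈ 21.903.
V ≈ 6.44 × 21.903 ≈ 141.1 kt.

141 kt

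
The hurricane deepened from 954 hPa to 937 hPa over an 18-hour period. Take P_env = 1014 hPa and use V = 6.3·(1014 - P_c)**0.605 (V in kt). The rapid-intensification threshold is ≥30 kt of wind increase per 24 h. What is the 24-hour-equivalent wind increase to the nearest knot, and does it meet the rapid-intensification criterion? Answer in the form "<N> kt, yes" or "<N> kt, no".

V₁: ΔP = 60, V ≈ 6.3 × 60^0.605 ≈ 75.01 kt.
V₂: ΔP = 77, V ≈ 6.3 × 77^0.605 ≈ 87.23 kt.
ΔV over 18 h = 12.22 kt → 24 h equivalent = 12.22 × 24/18 ≈ 16.29 kt.
16 kt < 30 kt ⇒ not rapid intensification.

16 kt, no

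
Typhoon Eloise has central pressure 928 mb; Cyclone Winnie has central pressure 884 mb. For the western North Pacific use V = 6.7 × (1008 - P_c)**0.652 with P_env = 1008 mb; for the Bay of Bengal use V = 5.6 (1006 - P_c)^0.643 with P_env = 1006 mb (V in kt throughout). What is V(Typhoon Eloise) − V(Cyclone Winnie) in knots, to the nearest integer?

-6 kt

Typhoon Eloise: ΔP = 80; V ≈ 6.7 × 80^0.652 ≈ 116.65 kt.
Cyclone Winnie: ΔP = 122; V ≈ 5.6 × 122^0.643 ≈ 122.95 kt.
Difference ≈ 116.65 − 122.95 = -6.30 → -6 kt.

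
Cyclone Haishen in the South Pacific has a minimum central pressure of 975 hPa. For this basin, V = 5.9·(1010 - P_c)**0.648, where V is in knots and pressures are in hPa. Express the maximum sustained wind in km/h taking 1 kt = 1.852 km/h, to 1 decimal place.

ΔP = 1010 − 975 = 35 hPa.
V ≈ 5.9 × 35^0.648 = 5.9 × 10.013 ≈ 59.076 kt.
59.076 × 1.852 ≈ 109.41 km/h → 109.4 km/h.

109.4 km/h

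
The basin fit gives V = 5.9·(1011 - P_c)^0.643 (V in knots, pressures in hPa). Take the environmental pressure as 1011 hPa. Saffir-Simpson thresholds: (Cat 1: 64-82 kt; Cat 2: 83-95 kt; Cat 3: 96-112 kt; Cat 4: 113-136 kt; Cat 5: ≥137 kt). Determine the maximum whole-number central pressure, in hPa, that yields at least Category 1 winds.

Category 1 begins at V = 64 kt.
Required ΔP = (64/5.9)^(1/0.643) = 10.847^1.555 ≈ 40.75 hPa.
P_c ≤ 1011 − 40.75 = 970.25, so the highest integer P_c is 970 hPa.

970 hPa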